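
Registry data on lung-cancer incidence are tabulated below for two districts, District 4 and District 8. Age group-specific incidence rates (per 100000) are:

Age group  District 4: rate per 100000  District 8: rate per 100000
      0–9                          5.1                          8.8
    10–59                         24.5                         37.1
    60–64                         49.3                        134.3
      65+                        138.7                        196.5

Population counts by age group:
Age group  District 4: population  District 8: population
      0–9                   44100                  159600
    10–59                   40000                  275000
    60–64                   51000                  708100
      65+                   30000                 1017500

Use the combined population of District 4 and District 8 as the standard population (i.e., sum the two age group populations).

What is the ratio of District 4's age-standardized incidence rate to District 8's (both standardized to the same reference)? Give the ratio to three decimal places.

0.596

Combined standard total = 2325300; weights = 0.0876, 0.1355, 0.3265, 0.4505.
District 4: 0.0876×5.1 + 0.1355×24.5 + 0.3265×49.3 + 0.4505×138.7 = 82.3413 per 100000.
District 8: 0.0876×8.8 + 0.1355×37.1 + 0.3265×134.3 + 0.4505×196.5 = 138.1585 per 100000.
Ratio = 82.3413 ÷ 138.1585 = 0.59599.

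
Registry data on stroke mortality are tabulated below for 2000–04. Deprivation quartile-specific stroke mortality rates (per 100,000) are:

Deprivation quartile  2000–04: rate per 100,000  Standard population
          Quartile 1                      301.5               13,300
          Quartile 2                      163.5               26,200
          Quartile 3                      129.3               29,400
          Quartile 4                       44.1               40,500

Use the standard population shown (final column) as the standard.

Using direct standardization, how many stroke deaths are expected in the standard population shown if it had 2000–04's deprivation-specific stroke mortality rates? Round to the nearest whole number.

139

Expected stroke deaths = Σ (standard pop × deprivation-specific rate ÷ 100,000)
= 13,300×301.5/100,000 + 26,200×163.5/100,000 + 29,400×129.3/100,000 + 40,500×44.1/100,000
= 40.10 + 42.84 + 38.01 + 17.86 = 138.81.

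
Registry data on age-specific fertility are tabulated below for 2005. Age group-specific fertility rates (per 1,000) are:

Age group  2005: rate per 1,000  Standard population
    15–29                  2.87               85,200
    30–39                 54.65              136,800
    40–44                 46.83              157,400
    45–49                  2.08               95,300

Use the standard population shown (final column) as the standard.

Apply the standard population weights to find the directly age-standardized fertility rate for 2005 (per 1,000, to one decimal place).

32.2

Standard total = 474,700; weights = 0.1795, 0.2882, 0.3316, 0.2008.
Standardized rate: 0.1795×2.87 + 0.2882×54.65 + 0.3316×46.83 + 0.2008×2.08 = 32.2096 per 1,000.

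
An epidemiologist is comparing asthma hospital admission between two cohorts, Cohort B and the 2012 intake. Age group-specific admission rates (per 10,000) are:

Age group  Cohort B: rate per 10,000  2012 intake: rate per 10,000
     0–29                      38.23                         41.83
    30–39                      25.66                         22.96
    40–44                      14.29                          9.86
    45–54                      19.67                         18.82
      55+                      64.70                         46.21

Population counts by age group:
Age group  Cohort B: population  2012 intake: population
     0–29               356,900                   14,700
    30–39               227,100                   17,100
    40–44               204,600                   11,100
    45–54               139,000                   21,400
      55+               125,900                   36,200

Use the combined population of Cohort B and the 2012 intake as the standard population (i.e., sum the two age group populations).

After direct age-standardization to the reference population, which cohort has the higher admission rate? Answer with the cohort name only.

Cohort B

Combined standard total = 1,154,000; weights = 0.3220, 0.2116, 0.1869, 0.1390, 0.1405.
Cohort B: 0.3220×38.23 + 0.2116×25.66 + 0.1869×14.29 + 0.1390×19.67 + 0.1405×64.70 = 32.2337 per 10,000.
The 2012 intake: 0.3220×41.83 + 0.2116×22.96 + 0.1869×9.86 + 0.1390×18.82 + 0.1405×46.21 = 29.2782 per 10,000.
The crude rates (31.59 vs 31.77) would put the 2012 intake higher, but that reflects its age composition; once standardized to a common age structure, Cohort B has the higher underlying rate.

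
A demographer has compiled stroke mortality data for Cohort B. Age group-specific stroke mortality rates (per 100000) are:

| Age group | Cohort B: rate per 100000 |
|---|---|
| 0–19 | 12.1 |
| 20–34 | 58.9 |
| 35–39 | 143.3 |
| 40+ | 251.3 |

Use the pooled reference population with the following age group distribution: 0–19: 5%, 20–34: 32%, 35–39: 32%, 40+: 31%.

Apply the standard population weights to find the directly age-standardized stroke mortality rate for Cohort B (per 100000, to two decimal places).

143.21

Standard weights: 0.05, 0.32, 0.32, 0.31.
Standardized rate: 0.0500×12.1 + 0.3200×58.9 + 0.3200×143.3 + 0.3100×251.3 = 143.2120 per 100000.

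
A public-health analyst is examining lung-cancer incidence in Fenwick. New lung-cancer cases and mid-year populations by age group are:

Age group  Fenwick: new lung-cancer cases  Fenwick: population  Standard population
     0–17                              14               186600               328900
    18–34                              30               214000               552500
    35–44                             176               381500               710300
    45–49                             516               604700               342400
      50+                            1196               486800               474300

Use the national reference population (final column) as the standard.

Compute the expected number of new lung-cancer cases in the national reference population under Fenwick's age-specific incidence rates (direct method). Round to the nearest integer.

Age-specific rates per 100000 for Fenwick: 7.50, 14.02, 46.13, 85.33, 245.69.
Expected new lung-cancer cases = Σ (standard pop × age-specific rate ÷ 100000)
= 328900×7.50/100000 + 552500×14.02/100000 + 710300×46.13/100000 + 342400×85.33/100000 + 474300×245.69/100000
= 24.68 + 77.45 + 327.69 + 292.18 + 1165.29 = 1887.28.

1887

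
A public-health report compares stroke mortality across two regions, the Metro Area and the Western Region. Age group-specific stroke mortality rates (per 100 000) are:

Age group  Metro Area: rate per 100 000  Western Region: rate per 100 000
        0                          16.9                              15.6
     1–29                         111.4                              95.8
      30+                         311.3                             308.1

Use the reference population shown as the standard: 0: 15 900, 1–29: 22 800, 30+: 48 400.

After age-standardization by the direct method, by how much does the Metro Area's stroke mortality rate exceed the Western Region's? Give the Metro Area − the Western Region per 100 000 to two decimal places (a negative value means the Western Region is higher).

6.10

Standard total = 87 100; weights = 0.1825, 0.2618, 0.5557.
The Metro Area: 0.1825×16.9 + 0.2618×111.4 + 0.5557×311.3 = 205.2302 per 100 000.
The Western Region: 0.1825×15.6 + 0.2618×95.8 + 0.5557×308.1 = 199.1311 per 100 000.
Difference = 205.2302 − 199.1311 = 6.0991.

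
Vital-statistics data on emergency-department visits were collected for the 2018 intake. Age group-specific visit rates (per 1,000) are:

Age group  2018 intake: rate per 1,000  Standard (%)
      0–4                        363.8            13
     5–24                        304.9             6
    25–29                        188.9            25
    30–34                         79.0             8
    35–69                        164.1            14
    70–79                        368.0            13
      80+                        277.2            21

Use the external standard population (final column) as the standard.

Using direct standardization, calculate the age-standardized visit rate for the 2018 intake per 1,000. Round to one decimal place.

Standard weights: 0.13, 0.06, 0.25, 0.08, 0.14, 0.13, 0.21.
Standardized rate: 0.1300×363.8 + 0.0600×304.9 + 0.2500×188.9 + 0.0800×79.0 + 0.1400×164.1 + 0.1300×368.0 + 0.2100×277.2 = 248.1590 per 1,000.

248.2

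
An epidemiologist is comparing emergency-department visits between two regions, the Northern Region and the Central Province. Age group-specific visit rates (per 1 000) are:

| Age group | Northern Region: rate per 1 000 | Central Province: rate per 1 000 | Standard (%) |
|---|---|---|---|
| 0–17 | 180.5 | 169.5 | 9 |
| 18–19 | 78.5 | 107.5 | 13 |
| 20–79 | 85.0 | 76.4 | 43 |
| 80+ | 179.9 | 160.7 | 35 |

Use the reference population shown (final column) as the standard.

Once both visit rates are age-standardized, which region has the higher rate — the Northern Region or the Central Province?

Northern Region

Standard weights: 0.09, 0.13, 0.43, 0.35.
The Northern Region: 0.0900×180.5 + 0.1300×78.5 + 0.4300×85.0 + 0.3500×179.9 = 125.9650 per 1 000.
The Central Province: 0.0900×169.5 + 0.1300×107.5 + 0.4300×76.4 + 0.3500×160.7 = 118.3270 per 1 000.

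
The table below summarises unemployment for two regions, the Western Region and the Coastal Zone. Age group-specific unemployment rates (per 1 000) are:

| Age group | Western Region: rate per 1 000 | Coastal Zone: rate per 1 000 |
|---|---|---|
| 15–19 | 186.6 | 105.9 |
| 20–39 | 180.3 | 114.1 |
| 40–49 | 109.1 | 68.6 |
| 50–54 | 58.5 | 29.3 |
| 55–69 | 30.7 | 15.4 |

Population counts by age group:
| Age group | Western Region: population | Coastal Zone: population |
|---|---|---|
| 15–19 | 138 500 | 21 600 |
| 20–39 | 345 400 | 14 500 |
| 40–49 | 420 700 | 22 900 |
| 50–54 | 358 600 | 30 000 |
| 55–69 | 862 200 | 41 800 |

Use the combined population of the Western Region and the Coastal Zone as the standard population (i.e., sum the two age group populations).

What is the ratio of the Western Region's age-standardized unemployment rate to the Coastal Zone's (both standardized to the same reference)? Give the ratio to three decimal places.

Combined standard total = 2 256 200; weights = 0.0710, 0.1595, 0.1966, 0.1722, 0.4007.
The Western Region: 0.0710×186.6 + 0.1595×180.3 + 0.1966×109.1 + 0.1722×58.5 + 0.4007×30.7 = 85.8290 per 1 000.
The Coastal Zone: 0.0710×105.9 + 0.1595×114.1 + 0.1966×68.6 + 0.1722×29.3 + 0.4007×15.4 = 50.4201 per 1 000.
Ratio = 85.8290 ÷ 50.4201 = 1.70228.

1.702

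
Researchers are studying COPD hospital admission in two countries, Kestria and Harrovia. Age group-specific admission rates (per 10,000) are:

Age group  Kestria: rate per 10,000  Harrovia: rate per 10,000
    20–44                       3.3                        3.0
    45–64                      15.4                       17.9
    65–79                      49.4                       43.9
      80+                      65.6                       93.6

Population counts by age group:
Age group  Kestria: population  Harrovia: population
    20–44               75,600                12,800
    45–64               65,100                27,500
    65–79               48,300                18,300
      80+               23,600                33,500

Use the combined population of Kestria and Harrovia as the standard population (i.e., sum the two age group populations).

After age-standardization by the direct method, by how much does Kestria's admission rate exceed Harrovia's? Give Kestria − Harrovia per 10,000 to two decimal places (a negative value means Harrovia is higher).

-4.72

Combined standard total = 304,700; weights = 0.2901, 0.3039, 0.2186, 0.1874.
Kestria: 0.2901×3.3 + 0.3039×15.4 + 0.2186×49.4 + 0.1874×65.6 = 28.7285 per 10,000.
Harrovia: 0.2901×3.0 + 0.3039×17.9 + 0.2186×43.9 + 0.1874×93.6 = 33.4461 per 10,000.
Difference = 28.7285 − 33.4461 = -4.7177.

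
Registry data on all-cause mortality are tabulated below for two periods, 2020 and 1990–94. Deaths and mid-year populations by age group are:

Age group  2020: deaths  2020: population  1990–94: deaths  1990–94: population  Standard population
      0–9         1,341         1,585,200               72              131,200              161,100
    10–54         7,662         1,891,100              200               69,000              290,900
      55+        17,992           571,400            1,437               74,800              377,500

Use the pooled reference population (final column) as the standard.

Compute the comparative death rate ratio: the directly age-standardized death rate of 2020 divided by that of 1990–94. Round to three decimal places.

Age-specific rates per 100,000 for 2020: 84.60, 405.16, 3148.76.
For 1990–94: 54.88, 289.86, 1921.12.
Standard total = 829,500; weights = 0.1942, 0.3507, 0.4551.
2020: 0.1942×84.60 + 0.3507×405.16 + 0.4551×3148.76 = 1591.4955 per 100,000.
1990–94: 0.1942×54.88 + 0.3507×289.86 + 0.4551×1921.12 = 986.5987 per 100,000.
Ratio = 1591.4955 ÷ 986.5987 = 1.61311.

1.613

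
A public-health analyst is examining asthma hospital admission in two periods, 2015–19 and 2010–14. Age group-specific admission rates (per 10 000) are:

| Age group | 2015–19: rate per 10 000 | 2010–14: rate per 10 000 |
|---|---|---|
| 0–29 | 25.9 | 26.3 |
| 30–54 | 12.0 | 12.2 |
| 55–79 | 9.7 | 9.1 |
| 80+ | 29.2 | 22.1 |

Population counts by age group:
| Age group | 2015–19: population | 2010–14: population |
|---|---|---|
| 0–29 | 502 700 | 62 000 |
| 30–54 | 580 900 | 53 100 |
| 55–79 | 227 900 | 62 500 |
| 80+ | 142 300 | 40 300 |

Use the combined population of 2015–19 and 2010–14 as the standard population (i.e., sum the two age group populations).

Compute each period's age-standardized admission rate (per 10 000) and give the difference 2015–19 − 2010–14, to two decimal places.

0.67

Combined standard total = 1 671 700; weights = 0.3378, 0.3793, 0.1737, 0.1092.
2015–19: 0.3378×25.9 + 0.3793×12.0 + 0.1737×9.7 + 0.1092×29.2 = 18.1746 per 10 000.
2010–14: 0.3378×26.3 + 0.3793×12.2 + 0.1737×9.1 + 0.1092×22.1 = 17.5058 per 10 000.
Difference = 18.1746 − 17.5058 = 0.6688.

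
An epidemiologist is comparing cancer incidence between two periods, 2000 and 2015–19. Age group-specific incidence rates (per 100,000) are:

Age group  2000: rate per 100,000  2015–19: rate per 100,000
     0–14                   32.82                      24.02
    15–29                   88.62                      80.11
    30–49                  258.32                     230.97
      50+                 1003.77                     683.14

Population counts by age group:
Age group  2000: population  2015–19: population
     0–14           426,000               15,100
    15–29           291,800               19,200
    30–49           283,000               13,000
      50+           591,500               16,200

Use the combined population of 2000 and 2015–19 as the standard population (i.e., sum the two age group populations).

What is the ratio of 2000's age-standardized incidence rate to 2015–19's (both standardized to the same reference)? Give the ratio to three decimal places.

Combined standard total = 1,655,800; weights = 0.2664, 0.1878, 0.1788, 0.3670.
2000: 0.2664×32.82 + 0.1878×88.62 + 0.1788×258.32 + 0.3670×1003.77 = 439.9634 per 100,000.
2015–19: 0.2664×24.02 + 0.1878×80.11 + 0.1788×230.97 + 0.3670×683.14 = 313.4562 per 100,000.
Ratio = 439.9634 ÷ 313.4562 = 1.40359.

1.404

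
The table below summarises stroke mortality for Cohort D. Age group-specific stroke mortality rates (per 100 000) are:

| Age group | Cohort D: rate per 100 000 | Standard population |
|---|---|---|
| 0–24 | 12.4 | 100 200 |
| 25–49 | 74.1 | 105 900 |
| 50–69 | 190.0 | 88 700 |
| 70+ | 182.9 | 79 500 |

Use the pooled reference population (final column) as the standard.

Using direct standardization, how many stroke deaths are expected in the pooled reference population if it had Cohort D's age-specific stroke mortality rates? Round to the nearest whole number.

Expected stroke deaths = Σ (standard pop × age-specific rate ÷ 100 000)
= 100 200×12.4/100 000 + 105 900×74.1/100 000 + 88 700×190.0/100 000 + 79 500×182.9/100 000
= 12.42 + 78.47 + 168.53 + 145.41 = 404.83.

405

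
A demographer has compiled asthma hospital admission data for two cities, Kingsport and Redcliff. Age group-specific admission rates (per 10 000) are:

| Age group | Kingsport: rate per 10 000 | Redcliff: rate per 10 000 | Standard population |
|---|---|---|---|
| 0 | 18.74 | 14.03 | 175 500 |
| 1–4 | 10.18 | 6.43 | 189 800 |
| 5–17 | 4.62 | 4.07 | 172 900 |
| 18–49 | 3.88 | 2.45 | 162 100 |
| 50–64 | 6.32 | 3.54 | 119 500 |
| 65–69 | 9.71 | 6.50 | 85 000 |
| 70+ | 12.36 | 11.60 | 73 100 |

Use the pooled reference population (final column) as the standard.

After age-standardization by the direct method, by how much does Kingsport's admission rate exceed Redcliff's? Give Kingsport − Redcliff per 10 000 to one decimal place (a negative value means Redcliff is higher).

2.6

Standard total = 977 900; weights = 0.1795, 0.1941, 0.1768, 0.1658, 0.1222, 0.0869, 0.0748.
Kingsport: 0.1795×18.74 + 0.1941×10.18 + 0.1768×4.62 + 0.1658×3.88 + 0.1222×6.32 + 0.0869×9.71 + 0.0748×12.36 = 9.3393 per 10 000.
Redcliff: 0.1795×14.03 + 0.1941×6.43 + 0.1768×4.07 + 0.1658×2.45 + 0.1222×3.54 + 0.0869×6.50 + 0.0748×11.60 = 6.7563 per 10 000.
Difference = 9.3393 − 6.7563 = 2.5830.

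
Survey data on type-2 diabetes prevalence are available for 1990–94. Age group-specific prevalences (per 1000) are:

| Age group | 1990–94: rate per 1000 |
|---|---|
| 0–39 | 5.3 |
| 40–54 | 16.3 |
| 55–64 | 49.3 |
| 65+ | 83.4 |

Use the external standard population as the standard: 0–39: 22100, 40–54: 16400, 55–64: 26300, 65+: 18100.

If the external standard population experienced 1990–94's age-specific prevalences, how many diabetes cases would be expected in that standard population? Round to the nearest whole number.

3191

Expected diabetes cases = Σ (standard pop × age-specific rate ÷ 1000)
= 22100×5.3/1000 + 16400×16.3/1000 + 26300×49.3/1000 + 18100×83.4/1000
= 117.13 + 267.32 + 1296.59 + 1509.54 = 3190.58.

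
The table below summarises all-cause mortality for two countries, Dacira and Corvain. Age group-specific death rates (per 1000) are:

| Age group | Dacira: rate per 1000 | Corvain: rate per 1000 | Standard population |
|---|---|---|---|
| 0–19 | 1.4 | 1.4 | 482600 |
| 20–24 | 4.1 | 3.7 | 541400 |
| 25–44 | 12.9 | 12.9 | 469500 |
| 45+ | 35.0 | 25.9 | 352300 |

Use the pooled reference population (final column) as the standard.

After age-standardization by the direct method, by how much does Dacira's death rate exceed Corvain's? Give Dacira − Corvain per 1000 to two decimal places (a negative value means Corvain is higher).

1.85

Standard total = 1845800; weights = 0.2615, 0.2933, 0.2544, 0.1909.
Dacira: 0.2615×1.4 + 0.2933×4.1 + 0.2544×12.9 + 0.1909×35.0 = 11.5302 per 1000.
Corvain: 0.2615×1.4 + 0.2933×3.7 + 0.2544×12.9 + 0.1909×25.9 = 9.6760 per 1000.
Difference = 11.5302 − 9.6760 = 1.8542.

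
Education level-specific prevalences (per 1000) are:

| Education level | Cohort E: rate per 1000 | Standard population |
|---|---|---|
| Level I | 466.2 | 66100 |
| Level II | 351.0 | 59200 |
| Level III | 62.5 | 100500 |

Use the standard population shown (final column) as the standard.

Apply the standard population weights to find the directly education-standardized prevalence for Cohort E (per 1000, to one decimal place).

Standard total = 225800; weights = 0.2927, 0.2622, 0.4451.
Standardized rate: 0.2927×466.2 + 0.2622×351.0 + 0.4451×62.5 = 256.3165 per 1000.

256.3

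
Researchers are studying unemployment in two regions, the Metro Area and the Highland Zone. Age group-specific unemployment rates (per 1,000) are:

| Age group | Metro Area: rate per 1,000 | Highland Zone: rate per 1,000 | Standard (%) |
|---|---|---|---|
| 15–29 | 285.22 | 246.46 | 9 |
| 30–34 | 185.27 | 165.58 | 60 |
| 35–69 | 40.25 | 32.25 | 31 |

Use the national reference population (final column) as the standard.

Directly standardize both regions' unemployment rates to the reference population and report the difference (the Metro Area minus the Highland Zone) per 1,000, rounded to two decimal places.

Standard weights: 0.09, 0.60, 0.31.
The Metro Area: 0.0900×285.22 + 0.6000×185.27 + 0.3100×40.25 = 149.3093 per 1,000.
The Highland Zone: 0.0900×246.46 + 0.6000×165.58 + 0.3100×32.25 = 131.5269 per 1,000.
Difference = 149.3093 − 131.5269 = 17.7824.

17.78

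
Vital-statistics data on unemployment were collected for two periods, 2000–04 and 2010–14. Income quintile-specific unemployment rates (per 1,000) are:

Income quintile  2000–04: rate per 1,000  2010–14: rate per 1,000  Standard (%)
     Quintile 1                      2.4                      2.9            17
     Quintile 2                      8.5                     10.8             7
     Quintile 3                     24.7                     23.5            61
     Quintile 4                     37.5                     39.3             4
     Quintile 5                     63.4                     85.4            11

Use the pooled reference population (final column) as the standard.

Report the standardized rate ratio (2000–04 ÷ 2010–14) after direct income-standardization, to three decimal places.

Standard weights: 0.17, 0.07, 0.61, 0.04, 0.11.
2000–04: 0.1700×2.4 + 0.0700×8.5 + 0.6100×24.7 + 0.0400×37.5 + 0.1100×63.4 = 24.5440 per 1,000.
2010–14: 0.1700×2.9 + 0.0700×10.8 + 0.6100×23.5 + 0.0400×39.3 + 0.1100×85.4 = 26.5500 per 1,000.
Ratio = 24.5440 ÷ 26.5500 = 0.92444.

0.924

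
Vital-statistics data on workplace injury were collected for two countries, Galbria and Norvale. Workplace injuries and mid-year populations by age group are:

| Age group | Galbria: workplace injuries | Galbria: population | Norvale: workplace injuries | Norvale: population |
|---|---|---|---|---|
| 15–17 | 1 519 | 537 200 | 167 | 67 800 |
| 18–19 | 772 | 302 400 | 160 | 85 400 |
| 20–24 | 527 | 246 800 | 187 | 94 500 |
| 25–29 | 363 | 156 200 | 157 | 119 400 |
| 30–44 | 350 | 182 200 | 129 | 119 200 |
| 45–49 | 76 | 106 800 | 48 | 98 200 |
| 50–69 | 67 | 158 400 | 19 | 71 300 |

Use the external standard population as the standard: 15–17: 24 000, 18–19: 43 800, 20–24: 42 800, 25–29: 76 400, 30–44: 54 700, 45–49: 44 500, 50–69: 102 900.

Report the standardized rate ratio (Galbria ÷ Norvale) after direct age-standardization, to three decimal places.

1.447

Age-specific rates per 10 000 for Galbria: 28.28, 25.53, 21.35, 23.24, 19.21, 7.12, 4.23.
For Norvale: 24.63, 18.74, 19.79, 13.15, 10.82, 4.89, 2.66.
Standard total = 389 100; weights = 0.0617, 0.1126, 0.1100, 0.1964, 0.1406, 0.1144, 0.2645.
Galbria: 0.0617×28.28 + 0.1126×25.53 + 0.1100×21.35 + 0.1964×23.24 + 0.1406×19.21 + 0.1144×7.12 + 0.2645×4.23 = 16.1627 per 10 000.
Norvale: 0.0617×24.63 + 0.1126×18.74 + 0.1100×19.79 + 0.1964×13.15 + 0.1406×10.82 + 0.1144×4.89 + 0.2645×2.66 = 11.1719 per 10 000.
Ratio = 16.1627 ÷ 11.1719 = 1.44673.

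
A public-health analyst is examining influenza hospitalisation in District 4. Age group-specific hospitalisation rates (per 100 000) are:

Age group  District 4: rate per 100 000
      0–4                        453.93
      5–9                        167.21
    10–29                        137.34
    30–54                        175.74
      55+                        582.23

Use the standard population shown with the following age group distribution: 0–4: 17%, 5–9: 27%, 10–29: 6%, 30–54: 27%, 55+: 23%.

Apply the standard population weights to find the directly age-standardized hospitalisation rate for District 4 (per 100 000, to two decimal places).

311.92

Standard weights: 0.17, 0.27, 0.06, 0.27, 0.23.
Standardized rate: 0.1700×453.93 + 0.2700×167.21 + 0.0600×137.34 + 0.2700×175.74 + 0.2300×582.23 = 311.9179 per 100 000.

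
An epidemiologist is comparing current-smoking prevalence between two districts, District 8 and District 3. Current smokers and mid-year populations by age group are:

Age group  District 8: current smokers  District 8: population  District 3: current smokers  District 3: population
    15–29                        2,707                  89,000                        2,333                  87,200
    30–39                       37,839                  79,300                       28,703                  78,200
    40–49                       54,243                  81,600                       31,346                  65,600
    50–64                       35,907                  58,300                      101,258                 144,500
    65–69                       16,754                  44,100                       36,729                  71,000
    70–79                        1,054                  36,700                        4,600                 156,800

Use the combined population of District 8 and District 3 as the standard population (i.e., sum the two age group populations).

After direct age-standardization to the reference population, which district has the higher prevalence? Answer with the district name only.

Age-specific rates per 1,000 for District 8: 30.416, 477.163, 664.743, 615.901, 379.909, 28.719.
For District 3: 26.755, 367.046, 477.835, 700.747, 517.310, 29.337.
Combined standard total = 992,300; weights = 0.1776, 0.1587, 0.1483, 0.2044, 0.1160, 0.1950.
District 8: 0.1776×30.416 + 0.1587×477.163 + 0.1483×664.743 + 0.2044×615.901 + 0.1160×379.909 + 0.1950×28.719 = 355.2876 per 1,000.
District 3: 0.1776×26.755 + 0.1587×367.046 + 0.1483×477.835 + 0.2044×700.747 + 0.1160×517.310 + 0.1950×29.337 = 342.8317 per 1,000.

District 8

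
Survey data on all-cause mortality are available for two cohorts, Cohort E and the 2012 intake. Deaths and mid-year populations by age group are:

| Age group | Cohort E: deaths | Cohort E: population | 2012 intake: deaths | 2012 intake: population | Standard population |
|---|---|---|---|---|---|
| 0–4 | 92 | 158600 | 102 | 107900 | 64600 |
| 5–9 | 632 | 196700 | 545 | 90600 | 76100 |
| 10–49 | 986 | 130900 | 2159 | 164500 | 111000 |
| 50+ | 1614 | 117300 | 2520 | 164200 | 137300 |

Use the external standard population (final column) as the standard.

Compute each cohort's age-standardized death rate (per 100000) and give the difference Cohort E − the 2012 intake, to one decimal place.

Age-specific rates per 100000 for Cohort E: 58.01, 321.30, 753.25, 1375.96.
For the 2012 intake: 94.53, 601.55, 1312.46, 1534.71.
Standard total = 389000; weights = 0.1661, 0.1956, 0.2853, 0.3530.
Cohort E: 0.1661×58.01 + 0.1956×321.30 + 0.2853×753.25 + 0.3530×1375.96 = 773.0794 per 100000.
The 2012 intake: 0.1661×94.53 + 0.1956×601.55 + 0.2853×1312.46 + 0.3530×1534.71 = 1049.5729 per 100000.
Difference = 773.0794 − 1049.5729 = -276.4934.

-276.5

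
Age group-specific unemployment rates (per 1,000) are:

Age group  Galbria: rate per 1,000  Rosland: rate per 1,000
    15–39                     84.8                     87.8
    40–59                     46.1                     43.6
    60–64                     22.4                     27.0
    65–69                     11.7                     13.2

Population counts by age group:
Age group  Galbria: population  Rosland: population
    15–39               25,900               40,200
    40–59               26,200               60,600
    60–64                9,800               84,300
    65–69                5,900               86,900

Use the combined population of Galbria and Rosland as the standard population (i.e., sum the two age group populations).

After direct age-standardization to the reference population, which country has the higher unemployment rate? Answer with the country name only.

Rosland

Combined standard total = 339,800; weights = 0.1945, 0.2554, 0.2769, 0.2731.
Galbria: 0.1945×84.8 + 0.2554×46.1 + 0.2769×22.4 + 0.2731×11.7 = 37.6703 per 1,000.
Rosland: 0.1945×87.8 + 0.2554×43.6 + 0.2769×27.0 + 0.2731×13.2 = 39.2988 per 1,000.
The crude rates (54.46 vs 35.28) would put Galbria higher, but that reflects its age composition; once standardized to a common age structure, Rosland has the higher underlying rate.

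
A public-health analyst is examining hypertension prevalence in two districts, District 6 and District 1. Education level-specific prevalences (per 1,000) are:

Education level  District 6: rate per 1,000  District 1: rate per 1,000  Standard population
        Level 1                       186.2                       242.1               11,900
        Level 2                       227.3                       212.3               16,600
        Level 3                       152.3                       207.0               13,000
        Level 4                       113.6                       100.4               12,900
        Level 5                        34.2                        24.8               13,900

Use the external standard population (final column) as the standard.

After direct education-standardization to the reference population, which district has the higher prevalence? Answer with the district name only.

District 1

Standard total = 68,300; weights = 0.1742, 0.2430, 0.1903, 0.1889, 0.2035.
District 6: 0.1742×186.2 + 0.2430×227.3 + 0.1903×152.3 + 0.1889×113.6 + 0.2035×34.2 = 145.0905 per 1,000.
District 1: 0.1742×242.1 + 0.2430×212.3 + 0.1903×207.0 + 0.1889×100.4 + 0.2035×24.8 = 157.1896 per 1,000.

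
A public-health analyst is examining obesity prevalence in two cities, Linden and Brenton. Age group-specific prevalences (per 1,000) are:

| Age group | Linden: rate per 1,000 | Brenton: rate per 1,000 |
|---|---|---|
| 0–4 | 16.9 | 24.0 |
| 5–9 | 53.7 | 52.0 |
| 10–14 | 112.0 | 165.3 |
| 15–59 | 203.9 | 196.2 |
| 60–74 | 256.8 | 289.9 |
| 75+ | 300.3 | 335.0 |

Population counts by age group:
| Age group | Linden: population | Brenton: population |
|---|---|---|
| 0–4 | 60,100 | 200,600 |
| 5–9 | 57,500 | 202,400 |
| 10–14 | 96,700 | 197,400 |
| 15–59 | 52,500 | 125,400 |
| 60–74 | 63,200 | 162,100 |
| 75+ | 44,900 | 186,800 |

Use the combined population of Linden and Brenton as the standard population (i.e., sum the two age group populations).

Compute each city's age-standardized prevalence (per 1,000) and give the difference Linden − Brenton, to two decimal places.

Combined standard total = 1,449,600; weights = 0.1798, 0.1793, 0.2029, 0.1227, 0.1554, 0.1598.
Linden: 0.1798×16.9 + 0.1793×53.7 + 0.2029×112.0 + 0.1227×203.9 + 0.1554×256.8 + 0.1598×300.3 = 148.3251 per 1,000.
Brenton: 0.1798×24.0 + 0.1793×52.0 + 0.2029×165.3 + 0.1227×196.2 + 0.1554×289.9 + 0.1598×335.0 = 169.8567 per 1,000.
Difference = 148.3251 − 169.8567 = -21.5316.

-21.53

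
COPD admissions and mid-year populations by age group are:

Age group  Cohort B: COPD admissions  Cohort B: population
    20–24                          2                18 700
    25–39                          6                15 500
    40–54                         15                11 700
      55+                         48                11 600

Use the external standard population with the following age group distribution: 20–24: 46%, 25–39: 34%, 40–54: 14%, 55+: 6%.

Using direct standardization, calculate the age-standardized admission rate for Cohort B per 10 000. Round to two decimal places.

6.09

Age-specific rates per 10 000 for Cohort B: 1.07, 3.87, 12.82, 41.38.
Standard weights: 0.46, 0.34, 0.14, 0.06.
Standardized rate: 0.4600×1.07 + 0.3400×3.87 + 0.1400×12.82 + 0.0600×41.38 = 6.0857 per 10 000.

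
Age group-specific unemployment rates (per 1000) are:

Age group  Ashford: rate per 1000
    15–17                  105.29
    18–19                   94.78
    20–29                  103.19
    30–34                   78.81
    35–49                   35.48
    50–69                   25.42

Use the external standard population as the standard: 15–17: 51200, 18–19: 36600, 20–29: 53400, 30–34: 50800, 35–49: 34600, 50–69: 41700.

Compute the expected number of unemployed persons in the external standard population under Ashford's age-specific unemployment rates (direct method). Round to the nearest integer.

Expected unemployed persons = Σ (standard pop × age-specific rate ÷ 1000)
= 51200×105.29/1000 + 36600×94.78/1000 + 53400×103.19/1000 + 50800×78.81/1000 + 34600×35.48/1000 + 41700×25.42/1000
= 5390.85 + 3468.95 + 5510.35 + 4003.55 + 1227.61 + 1060.01 = 20661.31.

20661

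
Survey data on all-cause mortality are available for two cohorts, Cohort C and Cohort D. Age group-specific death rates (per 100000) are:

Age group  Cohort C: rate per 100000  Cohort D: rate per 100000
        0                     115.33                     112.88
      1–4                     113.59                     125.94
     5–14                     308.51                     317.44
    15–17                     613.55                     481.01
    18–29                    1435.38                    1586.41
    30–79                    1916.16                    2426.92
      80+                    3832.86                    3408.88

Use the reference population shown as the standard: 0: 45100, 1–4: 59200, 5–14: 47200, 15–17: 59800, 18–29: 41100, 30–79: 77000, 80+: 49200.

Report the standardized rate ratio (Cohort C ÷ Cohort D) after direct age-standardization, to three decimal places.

Standard total = 378600; weights = 0.1191, 0.1564, 0.1247, 0.1580, 0.1086, 0.2034, 0.1300.
Cohort C: 0.1191×115.33 + 0.1564×113.59 + 0.1247×308.51 + 0.1580×613.55 + 0.1086×1435.38 + 0.2034×1916.16 + 0.1300×3832.86 = 1210.4940 per 100000.
Cohort D: 0.1191×112.88 + 0.1564×125.94 + 0.1247×317.44 + 0.1580×481.01 + 0.1086×1586.41 + 0.2034×2426.92 + 0.1300×3408.88 = 1257.4889 per 100000.
Ratio = 1210.4940 ÷ 1257.4889 = 0.96263.

0.963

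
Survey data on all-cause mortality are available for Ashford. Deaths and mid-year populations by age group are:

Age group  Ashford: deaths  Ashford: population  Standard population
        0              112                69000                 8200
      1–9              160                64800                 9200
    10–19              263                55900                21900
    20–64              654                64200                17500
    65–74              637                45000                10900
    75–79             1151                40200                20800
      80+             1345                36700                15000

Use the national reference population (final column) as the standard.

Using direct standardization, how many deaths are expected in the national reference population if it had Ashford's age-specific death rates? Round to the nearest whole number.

Age-specific rates per 1000 for Ashford: 1.623, 2.469, 4.705, 10.187, 14.156, 28.632, 36.649.
Expected deaths = Σ (standard pop × age-specific rate ÷ 1000)
= 8200×1.623/1000 + 9200×2.469/1000 + 21900×4.705/1000 + 17500×10.187/1000 + 10900×14.156/1000 + 20800×28.632/1000 + 15000×36.649/1000
= 13.31 + 22.72 + 103.04 + 178.27 + 154.30 + 595.54 + 549.73 = 1616.90.

1617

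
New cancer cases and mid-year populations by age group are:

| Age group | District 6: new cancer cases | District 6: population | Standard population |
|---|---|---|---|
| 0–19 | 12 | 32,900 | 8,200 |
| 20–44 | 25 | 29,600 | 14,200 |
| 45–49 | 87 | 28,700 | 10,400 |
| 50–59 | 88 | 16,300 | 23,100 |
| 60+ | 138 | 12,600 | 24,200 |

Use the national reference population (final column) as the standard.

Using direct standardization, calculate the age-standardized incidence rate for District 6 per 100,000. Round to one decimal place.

544.7

Age-specific rates per 100,000 for District 6: 36.47, 84.46, 303.14, 539.88, 1095.24.
Standard total = 80,100; weights = 0.1024, 0.1773, 0.1298, 0.2884, 0.3021.
Standardized rate: 0.1024×36.47 + 0.1773×84.46 + 0.1298×303.14 + 0.2884×539.88 + 0.3021×1095.24 = 544.6561 per 100,000.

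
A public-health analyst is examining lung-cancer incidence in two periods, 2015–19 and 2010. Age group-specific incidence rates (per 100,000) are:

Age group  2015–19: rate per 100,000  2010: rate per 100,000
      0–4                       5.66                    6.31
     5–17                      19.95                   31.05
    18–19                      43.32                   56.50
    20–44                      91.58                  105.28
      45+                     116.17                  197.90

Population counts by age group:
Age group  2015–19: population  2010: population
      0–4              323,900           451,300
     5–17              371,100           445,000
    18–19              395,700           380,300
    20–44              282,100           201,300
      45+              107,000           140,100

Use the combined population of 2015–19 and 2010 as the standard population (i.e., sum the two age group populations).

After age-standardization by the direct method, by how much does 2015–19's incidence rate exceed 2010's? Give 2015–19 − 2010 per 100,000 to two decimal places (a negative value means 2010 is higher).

-15.05

Combined standard total = 3,097,800; weights = 0.2502, 0.2634, 0.2505, 0.1560, 0.0798.
2015–19: 0.2502×5.66 + 0.2634×19.95 + 0.2505×43.32 + 0.1560×91.58 + 0.0798×116.17 = 41.0809 per 100,000.
2010: 0.2502×6.31 + 0.2634×31.05 + 0.2505×56.50 + 0.1560×105.28 + 0.0798×197.90 = 56.1266 per 100,000.
Difference = 41.0809 − 56.1266 = -15.0456.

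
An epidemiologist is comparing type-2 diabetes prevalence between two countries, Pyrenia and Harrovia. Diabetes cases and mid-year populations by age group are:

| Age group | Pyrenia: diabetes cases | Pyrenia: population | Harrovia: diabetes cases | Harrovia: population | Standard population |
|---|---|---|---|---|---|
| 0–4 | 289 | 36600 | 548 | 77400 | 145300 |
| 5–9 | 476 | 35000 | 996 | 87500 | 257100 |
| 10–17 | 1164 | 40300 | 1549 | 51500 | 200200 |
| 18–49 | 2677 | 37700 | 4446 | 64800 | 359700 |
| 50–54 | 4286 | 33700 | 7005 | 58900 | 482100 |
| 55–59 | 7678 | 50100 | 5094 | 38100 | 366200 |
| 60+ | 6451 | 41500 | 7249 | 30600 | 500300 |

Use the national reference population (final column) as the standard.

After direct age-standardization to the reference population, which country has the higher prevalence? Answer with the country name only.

Age-specific rates per 1000 for Pyrenia: 7.896, 13.600, 28.883, 71.008, 127.181, 153.253, 155.446.
For Harrovia: 7.080, 11.383, 30.078, 68.611, 118.930, 133.701, 236.895.
Standard total = 2310900; weights = 0.0629, 0.1113, 0.0866, 0.1557, 0.2086, 0.1585, 0.2165.
Pyrenia: 0.0629×7.896 + 0.1113×13.600 + 0.0866×28.883 + 0.1557×71.008 + 0.2086×127.181 + 0.1585×153.253 + 0.2165×155.446 = 100.0358 per 1000.
Harrovia: 0.0629×7.080 + 0.1113×11.383 + 0.0866×30.078 + 0.1557×68.611 + 0.2086×118.930 + 0.1585×133.701 + 0.2165×236.895 = 112.2820 per 1000.
The crude rates (83.74 vs 65.77) would put Pyrenia higher, but that reflects its age composition; once standardized to a common age structure, Harrovia has the higher underlying rate.

Harrovia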